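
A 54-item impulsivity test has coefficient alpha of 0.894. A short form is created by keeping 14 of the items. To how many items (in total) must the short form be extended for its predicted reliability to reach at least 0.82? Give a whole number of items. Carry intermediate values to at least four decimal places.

Short-form reliability: n = 14/54 = 0.2593; r_14 = n·r/(1+(n−1)r) ≈ 0.6862
Then solve for n' with r_old = 0.6862, r_target = 0.82: n' = 0.82(1 − 0.6862)/[0.6862(1 − 0.82)] = 2.0833
Total items = 2.0833 × 14 = 29.17, rounded up to 30.

30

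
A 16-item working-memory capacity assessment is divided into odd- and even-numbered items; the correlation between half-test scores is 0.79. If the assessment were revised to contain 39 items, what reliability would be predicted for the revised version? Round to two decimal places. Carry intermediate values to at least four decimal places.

0.95

Full-test reliability from the split-half r: r_full = 2(0.79)/(1 + 0.79) = 0.8827
Length factor from 16 to 39 items: n = 39/16 = 2.4375
r_new = n·r_full / (1 + (n − 1)·r_full) = 2.1516 / 2.2689 ≈ 0.9483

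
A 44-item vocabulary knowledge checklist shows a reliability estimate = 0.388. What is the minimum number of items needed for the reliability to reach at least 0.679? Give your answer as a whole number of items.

147

Invert Spearman-Brown to solve for n:
n = r_target (1 − r_old) / [ r_old (1 − r_target) ]
n = 0.679 × (1 − 0.388) / [ 0.388 × (1 − 0.679) ]
n = 0.415548 / 0.124548 ≈ 3.3364
So the test needs 3.3364 × 44 ≈ 146.80 items; rounding up, 147.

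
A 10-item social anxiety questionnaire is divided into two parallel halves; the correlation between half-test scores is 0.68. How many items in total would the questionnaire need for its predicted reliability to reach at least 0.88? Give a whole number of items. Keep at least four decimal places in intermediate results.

r_full = 2(0.68)/(1 + 0.68) = 0.8095
Solve Spearman-Brown for n: n = 0.88(1 − 0.8095) / [0.8095(1 − 0.88)] = 1.7258
Required items = 1.7258 × 10 = 17.26, so 18 items.

18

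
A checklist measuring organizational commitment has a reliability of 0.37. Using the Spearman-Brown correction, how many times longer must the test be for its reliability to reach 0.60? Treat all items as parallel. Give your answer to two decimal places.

Rearranging the Spearman-Brown formula for n,
n = r_target (1 − r_old) / [ r_old (1 − r_target) ]
n = [0.60 × 0.63] / [0.37 × 0.40]
  = 0.3780 / 0.1480 = 2.5541

2.55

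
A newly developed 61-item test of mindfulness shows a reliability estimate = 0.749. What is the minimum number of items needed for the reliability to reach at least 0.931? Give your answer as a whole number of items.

276

Invert Spearman-Brown to solve for n:
n = r_target (1 − r_old) / [ r_old (1 − r_target) ]
n = 0.931(1 − 0.749) / [0.749(1 − 0.931)]
  = 0.233681 / 0.051681 = 4.5216
4.5216 × 61 = 275.82 → 276 items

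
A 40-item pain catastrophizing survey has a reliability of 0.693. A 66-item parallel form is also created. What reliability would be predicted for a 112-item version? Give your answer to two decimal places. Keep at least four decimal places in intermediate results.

The 66-item form is not needed; work directly from the 40-item form with n = 112/40 = 2.8000.
r_{112} = n·r / (1 + (n − 1)·r) = 1.9404 / 2.2474 ≈ 0.8634

0.86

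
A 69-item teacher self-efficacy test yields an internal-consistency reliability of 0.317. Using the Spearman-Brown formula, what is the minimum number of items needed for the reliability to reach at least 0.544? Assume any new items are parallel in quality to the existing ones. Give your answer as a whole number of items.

178

Invert Spearman-Brown to solve for n:
n = r_target (1 − r_old) / [ r_old (1 − r_target) ]
n = 0.544 × (1 − 0.317) / [ 0.317 × (1 − 0.544) ]
  = 0.371552 / 0.144552 = 2.5704
Items needed = n × 69 = 2.5704 × 69 ≈ 177.36 → round up to 178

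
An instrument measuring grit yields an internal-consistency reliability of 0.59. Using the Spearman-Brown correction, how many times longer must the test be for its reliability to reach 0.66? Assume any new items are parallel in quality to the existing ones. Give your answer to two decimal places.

Rearranging the Spearman-Brown formula for n,
n = r_target (1 − r_old) / [ r_old (1 − r_target) ]
n = 0.66 × (1 − 0.59) / [ 0.59 × (1 − 0.66) ]
n = 0.2706 / 0.2006 ≈ 1.3490

1.35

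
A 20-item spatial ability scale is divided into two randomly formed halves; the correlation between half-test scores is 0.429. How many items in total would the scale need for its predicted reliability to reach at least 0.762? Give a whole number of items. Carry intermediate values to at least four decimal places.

43

Corrected full-test reliability: r_full = 2 × 0.429 / (1 + 0.429) ≈ 0.6004
n = r_tgt(1 − r_full) / [r_full(1 − r_tgt)] = 0.762 × 0.3996 / (0.6004 × 0.238) ≈ 2.1309
Items = 2.1309 × 20 ≈ 42.62 → 43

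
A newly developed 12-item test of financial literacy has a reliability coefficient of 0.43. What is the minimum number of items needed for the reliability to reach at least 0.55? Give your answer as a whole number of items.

n = 0.55(1 − 0.43) / [0.43(1 − 0.55)]
  = 0.3135 / 0.1935 = 1.6202
Items needed = n × 12 = 1.6202 × 12 ≈ 19.44 → round up to 20

20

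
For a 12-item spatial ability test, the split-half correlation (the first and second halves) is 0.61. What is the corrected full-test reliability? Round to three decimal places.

Each half is half the length of the full test, so the full test is n = 2 times a half.
r_full = 2(0.61) / (1 + 0.61)
       = 1.2200 / 1.6100 = 0.7578

0.758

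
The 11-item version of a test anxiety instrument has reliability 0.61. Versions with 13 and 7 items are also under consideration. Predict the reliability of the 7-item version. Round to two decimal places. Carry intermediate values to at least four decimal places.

Only the ratio of lengths matters: n = 7/11 = 0.6364
r_{7} = n·r / (1 + (n − 1)·r) = 0.3882 / 0.7782 ≈ 0.4988

0.50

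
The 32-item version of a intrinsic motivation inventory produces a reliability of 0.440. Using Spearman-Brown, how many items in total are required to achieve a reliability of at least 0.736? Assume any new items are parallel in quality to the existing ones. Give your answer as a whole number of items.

Invert Spearman-Brown to solve for n:
n = r*(1 − r) / [ r (1 − r*) ]
n = [0.736 × 0.560] / [0.440 × 0.264]
n = 0.412160 / 0.116160 ≈ 3.5482
So the test needs 3.5482 × 32 ≈ 113.54 items; rounding up, 114.

114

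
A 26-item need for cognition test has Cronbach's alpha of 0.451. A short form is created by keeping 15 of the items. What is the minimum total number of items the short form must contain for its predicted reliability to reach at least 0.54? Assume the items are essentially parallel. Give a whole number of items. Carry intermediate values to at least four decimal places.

Short-form reliability: n = 15/26 = 0.5769; r_15 = n·r/(1+(n−1)r) ≈ 0.3215
Then solve for n' with r_old = 0.3215, r_target = 0.54: n' = 0.54(1 − 0.3215)/[0.3215(1 − 0.54)] = 2.4774
Items = 2.4774 × 15 ≈ 37.16 → 38

38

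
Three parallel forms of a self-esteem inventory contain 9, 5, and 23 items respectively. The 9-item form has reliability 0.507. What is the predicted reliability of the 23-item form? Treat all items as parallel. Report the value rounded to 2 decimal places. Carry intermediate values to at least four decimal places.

Only the ratio of lengths matters: n = 23/9 = 2.5556
r_{23} = n·r / (1 + (n − 1)·r) = 1.2957 / 1.7887 ≈ 0.7244

0.72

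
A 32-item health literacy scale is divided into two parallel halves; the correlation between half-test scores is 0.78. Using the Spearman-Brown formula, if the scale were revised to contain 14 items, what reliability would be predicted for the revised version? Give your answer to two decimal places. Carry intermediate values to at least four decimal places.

First correct the split-half correlation to full-test reliability: r_full = 2 × 0.78 / (1 + 0.78) ≈ 0.8764
Length factor from 32 to 14 items: n = 14/32 = 0.4375
r_new = n·r_full / (1 + (n − 1)·r_full) = 0.3834 / 0.5070 ≈ 0.7562

0.76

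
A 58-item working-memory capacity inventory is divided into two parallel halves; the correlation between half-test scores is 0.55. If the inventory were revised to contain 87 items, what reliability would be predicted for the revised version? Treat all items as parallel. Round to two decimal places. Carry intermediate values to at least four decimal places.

0.79

Spearman-Brown correction (n = 2): r_full = 2·0.55/(1 + 0.55) = 0.7097
Then adjust to 87 items: n = 87/58 = 1.5000
r_new = n·r_full / (1 + (n − 1)·r_full) = 1.0646 / 1.3548 ≈ 0.7858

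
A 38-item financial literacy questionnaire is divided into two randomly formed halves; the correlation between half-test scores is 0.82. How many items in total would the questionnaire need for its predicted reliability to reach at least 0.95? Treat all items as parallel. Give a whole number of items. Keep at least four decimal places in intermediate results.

Corrected full-test reliability: r_full = 2 × 0.82 / (1 + 0.82) ≈ 0.9011
Solve Spearman-Brown for n: n = 0.95(1 − 0.9011) / [0.9011(1 − 0.95)] = 2.0853
Items = 2.0853 × 38 ≈ 79.24 → 80

80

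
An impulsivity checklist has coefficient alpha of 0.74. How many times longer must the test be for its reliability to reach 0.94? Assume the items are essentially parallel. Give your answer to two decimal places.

5.50

Spearman-Brown solved for the length factor n:
n = r_target (1 − r_old) / [ r_old (1 − r_target) ]
n = 0.94(1 − 0.74) / [0.74(1 − 0.94)]
  = 0.2444 / 0.0444 = 5.5045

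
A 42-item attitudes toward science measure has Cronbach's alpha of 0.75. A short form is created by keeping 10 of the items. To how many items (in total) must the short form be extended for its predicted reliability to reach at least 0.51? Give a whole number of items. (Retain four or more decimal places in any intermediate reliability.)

Short-form reliability: n = 10/42 = 0.2381; r_10 = n·r/(1+(n−1)r) ≈ 0.4167
Then solve for n' with r_old = 0.4167, r_target = 0.51: n' = 0.51(1 − 0.4167)/[0.4167(1 − 0.51)] = 1.4569
Items = 1.4569 × 10 ≈ 14.57 → 15

15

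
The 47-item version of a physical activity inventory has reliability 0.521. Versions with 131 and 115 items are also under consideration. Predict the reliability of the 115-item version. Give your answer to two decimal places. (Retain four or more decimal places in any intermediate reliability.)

The 131-item form is not needed; work directly from the 47-item form with n = 115/47 = 2.4468.
r_{115} = n·r / (1 + (n − 1)·r) = 1.2748 / 1.7538 ≈ 0.7269

0.73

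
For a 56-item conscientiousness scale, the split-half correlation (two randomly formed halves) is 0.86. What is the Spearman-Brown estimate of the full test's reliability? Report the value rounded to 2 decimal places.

r_full = 2r_hh / (1 + r_hh) = 2 × 0.86 / (1 + 0.86)
       = 1.7200 / 1.8600 = 0.9247

0.92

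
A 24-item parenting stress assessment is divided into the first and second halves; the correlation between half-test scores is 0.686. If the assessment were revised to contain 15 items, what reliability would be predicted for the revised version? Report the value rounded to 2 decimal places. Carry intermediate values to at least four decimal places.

0.73

First correct the split-half correlation to full-test reliability: r_full = 2 × 0.686 / (1 + 0.686) ≈ 0.8138
Then adjust to 15 items: n = 15/24 = 0.6250
r_new = n·r_full / (1 + (n − 1)·r_full) = 0.5086 / 0.6948 ≈ 0.7320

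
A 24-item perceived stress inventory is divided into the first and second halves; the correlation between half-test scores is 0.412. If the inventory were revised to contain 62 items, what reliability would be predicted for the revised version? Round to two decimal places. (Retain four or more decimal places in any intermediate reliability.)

0.78

Spearman-Brown correction (n = 2): r_full = 2·0.412/(1 + 0.412) = 0.5836
Length factor from 24 to 62 items: n = 62/24 = 2.5833
r_new = n·r_full / (1 + (n − 1)·r_full) = 1.5076 / 1.9240 ≈ 0.7836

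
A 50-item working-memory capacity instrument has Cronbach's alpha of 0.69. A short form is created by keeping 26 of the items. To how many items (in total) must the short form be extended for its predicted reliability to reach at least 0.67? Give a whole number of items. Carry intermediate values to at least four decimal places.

First, r for the 26-item form: n = 26/50 = 0.5200, so r_26 = 0.5200·0.69/(1 + (0.5200 − 1)·0.69) = 0.5365
Then solve for n' with r_old = 0.5365, r_target = 0.67: n' = 0.67(1 − 0.5365)/[0.5365(1 − 0.67)] = 1.7540
Total items = 1.7540 × 26 = 45.60, rounded up to 46.

46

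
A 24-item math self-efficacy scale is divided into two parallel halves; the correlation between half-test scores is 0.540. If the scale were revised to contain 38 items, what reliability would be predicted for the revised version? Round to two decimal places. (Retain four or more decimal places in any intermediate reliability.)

0.79

Full-test reliability from the split-half r: r_full = 2(0.540)/(1 + 0.540) = 0.7013
Length factor from 24 to 38 items: n = 38/24 = 1.5833
r_new = n·r_full / (1 + (n − 1)·r_full) = 1.1104 / 1.4091 ≈ 0.7880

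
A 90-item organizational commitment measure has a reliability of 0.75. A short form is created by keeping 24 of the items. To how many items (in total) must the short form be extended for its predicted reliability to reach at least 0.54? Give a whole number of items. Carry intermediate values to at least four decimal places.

36

Short-form reliability: n = 24/90 = 0.2667; r_24 = n·r/(1+(n−1)r) ≈ 0.4445
Length factor from the short form to reach 0.54: n' = 0.54(1 − 0.4445) / [0.4445(1 − 0.54)] ≈ 1.4671
Items = 1.4671 × 24 ≈ 35.21 → 36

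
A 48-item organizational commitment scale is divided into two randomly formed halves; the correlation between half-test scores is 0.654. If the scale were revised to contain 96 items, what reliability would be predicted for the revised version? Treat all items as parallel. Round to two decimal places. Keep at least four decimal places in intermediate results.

First correct the split-half correlation to full-test reliability: r_full = 2 × 0.654 / (1 + 0.654) ≈ 0.7908
Length factor from 48 to 96 items: n = 96/48 = 2.0000
r_new = n·r_full / (1 + (n − 1)·r_full) = 1.5816 / 1.7908 ≈ 0.8832

0.88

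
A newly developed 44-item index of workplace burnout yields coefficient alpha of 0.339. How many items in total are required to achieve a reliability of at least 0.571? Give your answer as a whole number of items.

115

n = [0.571 × 0.661] / [0.339 × 0.429]
n = 0.377431 / 0.145431 ≈ 2.5953
2.5953 × 44 = 114.19 → 115 items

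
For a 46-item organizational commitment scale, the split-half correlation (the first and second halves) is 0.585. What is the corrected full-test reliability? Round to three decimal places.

Apply the Spearman-Brown correction with n = 2:
r_full = 2r_hh / (1 + r_hh) = 2 × 0.585 / (1 + 0.585)
       = 1.1700 / 1.5850 = 0.7382

0.738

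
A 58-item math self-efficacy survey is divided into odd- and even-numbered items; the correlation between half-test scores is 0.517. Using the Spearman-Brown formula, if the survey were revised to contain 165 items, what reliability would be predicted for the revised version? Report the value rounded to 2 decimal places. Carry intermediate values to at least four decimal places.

First correct the split-half correlation to full-test reliability: r_full = 2 × 0.517 / (1 + 0.517) ≈ 0.6816
Length factor from 58 to 165 items: n = 165/58 = 2.8448
r_new = n·r_full / (1 + (n − 1)·r_full) = 1.9390 / 2.2574 ≈ 0.8590

0.86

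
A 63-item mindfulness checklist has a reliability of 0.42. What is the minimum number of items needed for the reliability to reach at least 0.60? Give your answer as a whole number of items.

Invert Spearman-Brown to solve for n:
n = r_target (1 − r_old) / [ r_old (1 − r_target) ]
n = 0.60(1 − 0.42) / [0.42(1 − 0.60)]
  = 0.3480 / 0.1680 = 2.0714
Items needed = n × 63 = 2.0714 × 63 ≈ 130.50 → round up to 131

131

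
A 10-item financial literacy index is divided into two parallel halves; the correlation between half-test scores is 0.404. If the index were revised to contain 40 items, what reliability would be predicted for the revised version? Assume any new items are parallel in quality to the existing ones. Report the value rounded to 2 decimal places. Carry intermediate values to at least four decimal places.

0.84

First correct the split-half correlation to full-test reliability: r_full = 2 × 0.404 / (1 + 0.404) ≈ 0.5755
Then adjust to 40 items: n = 40/10 = 4.0000
r_new = n·r_full / (1 + (n − 1)·r_full) = 2.3020 / 2.7265 ≈ 0.8443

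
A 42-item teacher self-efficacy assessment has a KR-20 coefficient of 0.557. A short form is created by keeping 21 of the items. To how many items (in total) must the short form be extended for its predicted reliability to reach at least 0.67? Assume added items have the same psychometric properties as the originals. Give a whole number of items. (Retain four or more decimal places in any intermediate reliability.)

First, r for the 21-item form: n = 21/42 = 0.5000, so r_21 = 0.5000·0.557/(1 + (0.5000 − 1)·0.557) = 0.3860
Then solve for n' with r_old = 0.3860, r_target = 0.67: n' = 0.67(1 − 0.3860)/[0.3860(1 − 0.67)] = 3.2295
Total items = 3.2295 × 21 = 67.82, rounded up to 68.

68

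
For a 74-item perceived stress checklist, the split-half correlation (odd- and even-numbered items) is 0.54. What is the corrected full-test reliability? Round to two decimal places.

0.70

r_full = 2(0.54) / (1 + 0.54)
r_full = 1.0800 / 1.5400 ≈ 0.7013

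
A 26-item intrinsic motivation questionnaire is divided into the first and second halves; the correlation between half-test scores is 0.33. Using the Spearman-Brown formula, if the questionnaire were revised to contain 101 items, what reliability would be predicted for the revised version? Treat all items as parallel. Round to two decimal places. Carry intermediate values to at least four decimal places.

0.79

Spearman-Brown correction (n = 2): r_full = 2·0.33/(1 + 0.33) = 0.4962
Then adjust to 101 items: n = 101/26 = 3.8846
r_new = n·r_full / (1 + (n − 1)·r_full) = 1.9275 / 2.4313 ≈ 0.7928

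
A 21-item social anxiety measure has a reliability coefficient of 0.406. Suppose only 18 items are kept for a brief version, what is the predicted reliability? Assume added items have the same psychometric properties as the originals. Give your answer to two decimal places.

The new length is 18/21 = 0.8571 times the old.
r_new = 0.8571·0.406 / [1 + (0.8571 − 1)·0.406]
r_new = 0.3480 / 0.9420 ≈ 0.3694

0.37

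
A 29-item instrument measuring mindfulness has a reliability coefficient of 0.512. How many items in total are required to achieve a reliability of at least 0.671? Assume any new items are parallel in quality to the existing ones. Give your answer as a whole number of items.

57

Spearman-Brown solved for the length factor n:
n = r*(1 − r) / [ r (1 − r*) ]
n = 0.671 × (1 − 0.512) / [ 0.512 × (1 − 0.671) ]
n = 0.327448 / 0.168448 ≈ 1.9439
So the test needs 1.9439 × 29 ≈ 56.37 items; rounding up, 57.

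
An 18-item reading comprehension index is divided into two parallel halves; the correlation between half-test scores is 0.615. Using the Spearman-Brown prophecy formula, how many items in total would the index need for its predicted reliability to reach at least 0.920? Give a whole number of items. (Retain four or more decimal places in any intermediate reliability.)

65

r_full = 2(0.615)/(1 + 0.615) = 0.7616
Solve Spearman-Brown for n: n = 0.920(1 − 0.7616) / [0.7616(1 − 0.920)] = 3.5998
Required items = 3.5998 × 18 = 64.80, so 65 items.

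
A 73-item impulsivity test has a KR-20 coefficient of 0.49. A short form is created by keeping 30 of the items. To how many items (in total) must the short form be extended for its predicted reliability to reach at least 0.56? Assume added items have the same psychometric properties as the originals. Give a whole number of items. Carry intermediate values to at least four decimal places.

97

Short-form reliability: n = 30/73 = 0.4110; r_30 = n·r/(1+(n−1)r) ≈ 0.2831
Then solve for n' with r_old = 0.2831, r_target = 0.56: n' = 0.56(1 − 0.2831)/[0.2831(1 − 0.56)] = 3.2230
Total items = 3.2230 × 30 = 96.69, rounded up to 97.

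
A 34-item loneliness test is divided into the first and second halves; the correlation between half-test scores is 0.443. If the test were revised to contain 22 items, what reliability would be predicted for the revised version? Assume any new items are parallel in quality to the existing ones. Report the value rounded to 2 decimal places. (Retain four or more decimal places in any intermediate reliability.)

Full-test reliability from the split-half r: r_full = 2(0.443)/(1 + 0.443) = 0.6140
Then adjust to 22 items: n = 22/34 = 0.6471
r_new = n·r_full / (1 + (n − 1)·r_full) = 0.3973 / 0.7833 ≈ 0.5072

0.51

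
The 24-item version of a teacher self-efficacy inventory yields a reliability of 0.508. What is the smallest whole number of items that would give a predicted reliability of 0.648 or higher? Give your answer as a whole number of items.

43

n = 0.648(1 − 0.508) / [0.508(1 − 0.648)]
  = 0.318816 / 0.178816 = 1.7829
So the test needs 1.7829 × 24 ≈ 42.79 items; rounding up, 43.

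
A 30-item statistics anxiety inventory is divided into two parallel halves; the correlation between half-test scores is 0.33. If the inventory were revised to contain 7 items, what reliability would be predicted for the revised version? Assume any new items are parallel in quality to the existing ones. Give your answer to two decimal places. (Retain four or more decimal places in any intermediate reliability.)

0.19

Spearman-Brown correction (n = 2): r_full = 2·0.33/(1 + 0.33) = 0.4962
Length factor from 30 to 7 items: n = 7/30 = 0.2333
r_new = n·r_full / (1 + (n − 1)·r_full) = 0.1158 / 0.6196 ≈ 0.1869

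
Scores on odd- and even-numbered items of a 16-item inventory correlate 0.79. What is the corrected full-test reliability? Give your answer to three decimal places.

r_full = 2(0.79) / (1 + 0.79)
       = 1.5800 / 1.7900 = 0.8827

0.883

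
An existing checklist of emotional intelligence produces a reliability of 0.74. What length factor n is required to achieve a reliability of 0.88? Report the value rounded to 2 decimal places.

2.58

Rearranging the Spearman-Brown formula for n,
n = r_target (1 − r_old) / [ r_old (1 − r_target) ]
n = [0.88 × 0.26] / [0.74 × 0.12]
n = 0.2288 / 0.0888 ≈ 2.5766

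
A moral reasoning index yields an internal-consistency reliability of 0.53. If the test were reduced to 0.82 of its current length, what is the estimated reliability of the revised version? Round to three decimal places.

Spearman-Brown: r_new = n·r / (1 + (n − 1)·r)
r_new = (0.82 × 0.53) / (1 + (0.82 − 1) × 0.53)
r_new = 0.4346 / 0.9046 ≈ 0.4804

0.480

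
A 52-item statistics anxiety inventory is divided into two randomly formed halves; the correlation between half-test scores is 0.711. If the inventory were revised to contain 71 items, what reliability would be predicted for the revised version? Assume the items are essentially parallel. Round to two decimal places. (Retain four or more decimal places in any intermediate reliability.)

First correct the split-half correlation to full-test reliability: r_full = 2 × 0.711 / (1 + 0.711) ≈ 0.8311
Length factor from 52 to 71 items: n = 71/52 = 1.3654
r_new = n·r_full / (1 + (n − 1)·r_full) = 1.1348 / 1.3037 ≈ 0.8704

0.87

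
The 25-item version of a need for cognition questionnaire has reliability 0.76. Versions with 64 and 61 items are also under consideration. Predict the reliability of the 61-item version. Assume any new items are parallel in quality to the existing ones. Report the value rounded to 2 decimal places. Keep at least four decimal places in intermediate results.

0.89

Only the ratio of lengths matters: n = 61/25 = 2.4400
r_{61} = n·r / (1 + (n − 1)·r) = 1.8544 / 2.0944 ≈ 0.8854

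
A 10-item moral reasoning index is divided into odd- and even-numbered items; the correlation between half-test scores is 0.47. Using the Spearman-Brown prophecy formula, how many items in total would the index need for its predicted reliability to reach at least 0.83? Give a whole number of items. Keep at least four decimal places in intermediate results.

r_full = 2(0.47)/(1 + 0.47) = 0.6395
Solve Spearman-Brown for n: n = 0.83(1 − 0.6395) / [0.6395(1 − 0.83)] = 2.7523
Items = 2.7523 × 10 ≈ 27.52 → 28

28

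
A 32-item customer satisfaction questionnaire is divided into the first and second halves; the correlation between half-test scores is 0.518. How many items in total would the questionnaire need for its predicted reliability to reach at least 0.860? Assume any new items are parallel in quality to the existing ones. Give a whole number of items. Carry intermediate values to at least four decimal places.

r_full = 2(0.518)/(1 + 0.518) = 0.6825
Solve Spearman-Brown for n: n = 0.860(1 − 0.6825) / [0.6825(1 − 0.860)] = 2.8577
Items = 2.8577 × 32 ≈ 91.45 → 92

92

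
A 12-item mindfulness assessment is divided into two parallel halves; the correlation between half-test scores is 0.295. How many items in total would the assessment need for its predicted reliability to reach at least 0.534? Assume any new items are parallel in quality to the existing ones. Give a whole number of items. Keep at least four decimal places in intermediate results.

r_full = 2(0.295)/(1 + 0.295) = 0.4556
n = r_tgt(1 − r_full) / [r_full(1 − r_tgt)] = 0.534 × 0.5444 / (0.4556 × 0.466) ≈ 1.3693
Items = 1.3693 × 12 ≈ 16.43 → 17

17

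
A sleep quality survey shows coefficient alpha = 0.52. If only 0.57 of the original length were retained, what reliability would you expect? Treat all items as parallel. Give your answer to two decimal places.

By Spearman-Brown, r_new = n r / (1 + (n − 1) r).
r_new = (0.57 × 0.52) / (1 + (0.57 − 1) × 0.52)
     = 0.2964 / 0.7764 = 0.3818

0.38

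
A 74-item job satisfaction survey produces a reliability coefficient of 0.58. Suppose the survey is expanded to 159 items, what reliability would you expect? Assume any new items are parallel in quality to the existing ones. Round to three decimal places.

0.748

n = 159/74 = 2.1486
r_new = (2.1486 × 0.58) / (1 + (2.1486 − 1) × 0.58)
r_new = 1.2462 / 1.6662 ≈ 0.7479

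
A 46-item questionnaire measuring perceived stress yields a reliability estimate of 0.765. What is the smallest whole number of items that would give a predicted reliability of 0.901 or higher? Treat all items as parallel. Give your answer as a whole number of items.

129

Spearman-Brown solved for the length factor n:
n = r_target (1 − r_old) / [ r_old (1 − r_target) ]
n = [0.901 × 0.235] / [0.765 × 0.099]
  = 0.211735 / 0.075735 = 2.7957
Items needed = n × 46 = 2.7957 × 46 ≈ 128.60 → round up to 129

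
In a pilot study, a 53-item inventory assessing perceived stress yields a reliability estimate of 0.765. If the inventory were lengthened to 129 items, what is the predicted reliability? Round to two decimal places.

Length ratio n = 129/53 = 2.434
Apply the Spearman-Brown prophecy formula, r' = nr / [1 + (n − 1)r]:
r_new = 2.434·0.765 / [1 + (2.434 − 1)·0.765]
     = 1.8620 / 2.0970 = 0.8879

0.89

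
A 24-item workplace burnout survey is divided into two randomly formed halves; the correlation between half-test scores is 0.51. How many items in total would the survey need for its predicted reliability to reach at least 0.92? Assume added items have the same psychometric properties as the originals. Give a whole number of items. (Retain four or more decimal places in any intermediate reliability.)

r_full = 2(0.51)/(1 + 0.51) = 0.6755
Solve Spearman-Brown for n: n = 0.92(1 − 0.6755) / [0.6755(1 − 0.92)] = 5.5244
Required items = 5.5244 × 24 = 132.59, so 133 items.

133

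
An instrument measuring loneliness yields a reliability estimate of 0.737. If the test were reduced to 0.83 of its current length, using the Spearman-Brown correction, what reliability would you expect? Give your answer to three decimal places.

0.699

Spearman-Brown: r_new = n·r / (1 + (n − 1)·r)
r_new = (0.83 × 0.737) / (1 + (0.83 − 1) × 0.737)
     = 0.6117 / 0.8747 = 0.6993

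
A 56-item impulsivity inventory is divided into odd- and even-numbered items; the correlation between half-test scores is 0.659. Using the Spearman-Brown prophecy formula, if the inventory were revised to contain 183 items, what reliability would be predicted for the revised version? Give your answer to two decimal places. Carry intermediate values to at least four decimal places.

0.93

Spearman-Brown correction (n = 2): r_full = 2·0.659/(1 + 0.659) = 0.7945
Length factor from 56 to 183 items: n = 183/56 = 3.2679
r_new = n·r_full / (1 + (n − 1)·r_full) = 2.5963 / 2.8018 ≈ 0.9267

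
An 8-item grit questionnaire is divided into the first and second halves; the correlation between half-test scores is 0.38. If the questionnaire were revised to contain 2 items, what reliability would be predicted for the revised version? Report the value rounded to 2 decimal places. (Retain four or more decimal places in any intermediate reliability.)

Full-test reliability from the split-half r: r_full = 2(0.38)/(1 + 0.38) = 0.5507
Then adjust to 2 items: n = 2/8 = 0.2500
r_new = n·r_full / (1 + (n − 1)·r_full) = 0.1377 / 0.5870 ≈ 0.2346

0.23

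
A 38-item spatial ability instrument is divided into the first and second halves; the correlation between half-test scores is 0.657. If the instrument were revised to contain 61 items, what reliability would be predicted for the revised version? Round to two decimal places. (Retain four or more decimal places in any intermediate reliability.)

Full-test reliability from the split-half r: r_full = 2(0.657)/(1 + 0.657) = 0.7930
Then adjust to 61 items: n = 61/38 = 1.6053
r_new = n·r_full / (1 + (n − 1)·r_full) = 1.2730 / 1.4800 ≈ 0.8601

0.86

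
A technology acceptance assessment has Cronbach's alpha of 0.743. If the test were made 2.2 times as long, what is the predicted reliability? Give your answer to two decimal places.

0.86

Spearman-Brown: r_new = n·r / (1 + (n − 1)·r)
r_new = 2.2·0.743 / [1 + (2.2 − 1)·0.743]
     = 1.6346 / 1.8916 = 0.8641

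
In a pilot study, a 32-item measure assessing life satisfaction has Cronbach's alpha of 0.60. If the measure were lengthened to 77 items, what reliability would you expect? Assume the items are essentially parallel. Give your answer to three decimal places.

0.783

Length ratio n = 77/32 = 2.4062
Apply the Spearman-Brown prophecy formula, r' = nr / [1 + (n − 1)r]:
r_new = (2.4062 × 0.60) / (1 + (2.4062 − 1) × 0.60)
r_new = 1.4437 / 1.8437 ≈ 0.7830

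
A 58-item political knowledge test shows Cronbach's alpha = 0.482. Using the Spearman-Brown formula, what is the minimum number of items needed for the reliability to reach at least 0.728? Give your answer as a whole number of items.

167

Invert Spearman-Brown to solve for n:
n = r*(1 − r) / [ r (1 − r*) ]
n = 0.728 × (1 − 0.482) / [ 0.482 × (1 − 0.728) ]
n = 0.377104 / 0.131104 ≈ 2.8764
2.8764 × 58 = 166.83 → 167 items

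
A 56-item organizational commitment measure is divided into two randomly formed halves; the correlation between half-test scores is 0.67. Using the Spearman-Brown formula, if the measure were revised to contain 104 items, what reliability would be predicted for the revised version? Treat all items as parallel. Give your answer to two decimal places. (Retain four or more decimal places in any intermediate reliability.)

Spearman-Brown correction (n = 2): r_full = 2·0.67/(1 + 0.67) = 0.8024
Length factor from 56 to 104 items: n = 104/56 = 1.8571
r_new = n·r_full / (1 + (n − 1)·r_full) = 1.4901 / 1.6877 ≈ 0.8829

0.88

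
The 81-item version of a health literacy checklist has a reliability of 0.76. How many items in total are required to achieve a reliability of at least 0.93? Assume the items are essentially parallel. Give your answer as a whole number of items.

n = 0.93(1 − 0.76) / [0.76(1 − 0.93)]
n = 0.2232 / 0.0532 ≈ 4.1955
4.1955 × 81 = 339.84 → 340 items

340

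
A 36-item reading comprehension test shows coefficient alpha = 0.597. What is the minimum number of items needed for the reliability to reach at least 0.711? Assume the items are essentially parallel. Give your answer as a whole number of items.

60

n = [0.711 × 0.403] / [0.597 × 0.289]
n = 0.286533 / 0.172533 ≈ 1.6607
1.6607 × 36 = 59.79 → 60 items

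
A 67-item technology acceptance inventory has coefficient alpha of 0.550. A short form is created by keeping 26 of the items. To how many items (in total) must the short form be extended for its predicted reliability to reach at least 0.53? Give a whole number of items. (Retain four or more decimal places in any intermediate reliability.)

62

First, r for the 26-item form: n = 26/67 = 0.3881, so r_26 = 0.3881·0.550/(1 + (0.3881 − 1)·0.550) = 0.3217
Then solve for n' with r_old = 0.3217, r_target = 0.53: n' = 0.53(1 − 0.3217)/[0.3217(1 − 0.53)] = 2.3777
Items = 2.3777 × 26 ≈ 61.82 → 62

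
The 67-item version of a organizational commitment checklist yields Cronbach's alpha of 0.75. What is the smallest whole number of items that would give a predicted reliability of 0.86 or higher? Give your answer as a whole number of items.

138

Invert Spearman-Brown to solve for n:
n = r*(1 − r) / [ r (1 − r*) ]
n = 0.86 × (1 − 0.75) / [ 0.75 × (1 − 0.86) ]
n = 0.2150 / 0.1050 ≈ 2.0476
2.0476 × 67 = 137.19 → 138 items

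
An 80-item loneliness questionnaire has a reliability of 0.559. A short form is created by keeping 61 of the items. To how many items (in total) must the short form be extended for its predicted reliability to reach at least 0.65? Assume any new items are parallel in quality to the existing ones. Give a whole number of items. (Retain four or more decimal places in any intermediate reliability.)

118

First, r for the 61-item form: n = 61/80 = 0.7625, so r_61 = 0.7625·0.559/(1 + (0.7625 − 1)·0.559) = 0.4915
Length factor from the short form to reach 0.65: n' = 0.65(1 − 0.4915) / [0.4915(1 − 0.65)] ≈ 1.9214
Items = 1.9214 × 61 ≈ 117.21 → 118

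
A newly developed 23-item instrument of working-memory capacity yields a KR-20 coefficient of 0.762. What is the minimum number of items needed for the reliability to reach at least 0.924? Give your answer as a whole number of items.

n = [0.924 × 0.238] / [0.762 × 0.076]
n = 0.219912 / 0.057912 ≈ 3.7973
Items needed = n × 23 = 3.7973 × 23 ≈ 87.34 → round up to 88

88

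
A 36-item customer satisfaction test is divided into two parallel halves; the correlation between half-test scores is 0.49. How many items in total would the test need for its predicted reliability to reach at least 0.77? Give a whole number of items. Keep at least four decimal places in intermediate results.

63

Corrected full-test reliability: r_full = 2 × 0.49 / (1 + 0.49) ≈ 0.6577
n = r_tgt(1 − r_full) / [r_full(1 − r_tgt)] = 0.77 × 0.3423 / (0.6577 × 0.23) ≈ 1.7424
Required items = 1.7424 × 36 = 62.73, so 63 items.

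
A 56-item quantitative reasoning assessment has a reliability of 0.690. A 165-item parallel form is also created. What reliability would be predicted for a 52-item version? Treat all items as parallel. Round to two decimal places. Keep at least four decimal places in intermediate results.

0.67

Only the ratio of lengths matters: n = 52/56 = 0.9286
r_{52} = n·r / (1 + (n − 1)·r) = 0.6407 / 0.9507 ≈ 0.6739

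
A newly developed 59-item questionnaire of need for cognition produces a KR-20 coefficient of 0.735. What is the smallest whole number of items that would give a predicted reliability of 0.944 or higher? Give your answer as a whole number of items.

Spearman-Brown solved for the length factor n:
n = r*(1 − r) / [ r (1 − r*) ]
n = 0.944 × (1 − 0.735) / [ 0.735 × (1 − 0.944) ]
n = 0.250160 / 0.041160 ≈ 6.0777
Items needed = n × 59 = 6.0777 × 59 ≈ 358.58 → round up to 359

359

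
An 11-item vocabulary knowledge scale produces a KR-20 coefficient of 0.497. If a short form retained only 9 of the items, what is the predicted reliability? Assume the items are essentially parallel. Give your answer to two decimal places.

Length ratio n = 9/11 = 0.8182
Apply the Spearman-Brown prophecy formula, r' = nr / [1 + (n − 1)r]:
r_new = (0.8182 × 0.497) / (1 + (0.8182 − 1) × 0.497)
     = 0.4066 / 0.9096 = 0.4470

0.45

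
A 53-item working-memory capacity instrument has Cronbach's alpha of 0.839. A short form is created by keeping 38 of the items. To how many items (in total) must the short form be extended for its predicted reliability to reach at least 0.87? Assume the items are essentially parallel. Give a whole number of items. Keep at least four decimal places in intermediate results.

69

First, r for the 38-item form: n = 38/53 = 0.7170, so r_38 = 0.7170·0.839/(1 + (0.7170 − 1)·0.839) = 0.7889
Then solve for n' with r_old = 0.7889, r_target = 0.87: n' = 0.87(1 − 0.7889)/[0.7889(1 − 0.87)] = 1.7908
Items = 1.7908 × 38 ≈ 68.05 → 69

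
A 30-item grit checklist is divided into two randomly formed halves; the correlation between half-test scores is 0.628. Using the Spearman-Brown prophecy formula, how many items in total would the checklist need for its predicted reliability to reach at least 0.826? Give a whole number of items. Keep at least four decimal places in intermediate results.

43

Corrected full-test reliability: r_full = 2 × 0.628 / (1 + 0.628) ≈ 0.7715
n = r_tgt(1 − r_full) / [r_full(1 − r_tgt)] = 0.826 × 0.2285 / (0.7715 × 0.174) ≈ 1.4060
Required items = 1.4060 × 30 = 42.18, so 43 items.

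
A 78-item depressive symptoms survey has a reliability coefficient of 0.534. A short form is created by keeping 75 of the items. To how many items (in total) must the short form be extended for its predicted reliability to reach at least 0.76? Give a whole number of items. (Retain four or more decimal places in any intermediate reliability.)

Short-form reliability: n = 75/78 = 0.9615; r_75 = n·r/(1+(n−1)r) ≈ 0.5242
Then solve for n' with r_old = 0.5242, r_target = 0.76: n' = 0.76(1 − 0.5242)/[0.5242(1 − 0.76)] = 2.8743
Items = 2.8743 × 75 ≈ 215.57 → 216

216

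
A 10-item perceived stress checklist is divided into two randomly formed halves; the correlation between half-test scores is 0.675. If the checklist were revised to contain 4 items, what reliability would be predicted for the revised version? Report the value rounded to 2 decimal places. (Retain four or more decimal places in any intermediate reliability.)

Spearman-Brown correction (n = 2): r_full = 2·0.675/(1 + 0.675) = 0.8060
Then adjust to 4 items: n = 4/10 = 0.4000
r_new = n·r_full / (1 + (n − 1)·r_full) = 0.3224 / 0.5164 ≈ 0.6243

0.62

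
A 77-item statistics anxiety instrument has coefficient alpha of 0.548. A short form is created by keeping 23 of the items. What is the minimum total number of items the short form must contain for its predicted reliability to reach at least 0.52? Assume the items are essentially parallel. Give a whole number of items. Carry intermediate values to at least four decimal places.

First, r for the 23-item form: n = 23/77 = 0.2987, so r_23 = 0.2987·0.548/(1 + (0.2987 − 1)·0.548) = 0.2659
Length factor from the short form to reach 0.52: n' = 0.52(1 − 0.2659) / [0.2659(1 − 0.52)] ≈ 2.9909
Total items = 2.9909 × 23 = 68.79, rounded up to 69.

69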